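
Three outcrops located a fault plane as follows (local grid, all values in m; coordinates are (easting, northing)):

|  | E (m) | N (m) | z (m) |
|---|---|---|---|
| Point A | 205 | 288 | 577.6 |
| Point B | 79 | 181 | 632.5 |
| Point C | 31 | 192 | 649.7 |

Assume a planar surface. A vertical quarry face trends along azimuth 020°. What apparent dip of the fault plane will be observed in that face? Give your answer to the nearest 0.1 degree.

11.1°

Two edge vectors: Point A→Point B = (-126, -107, 54.9), Point A→Point C = (-174, -96, 72.1).
Normal n = (Point A→Point B) × (Point A→Point C) = (-2444.3, -468, -6522).
So ∂z/∂E = −n_x/n_z = −0.37478 and ∂z/∂N = −n_y/n_z = −0.07176.
Unit vector along 020° is (sin 20°, cos 20°) = (0.3420, 0.9397).
Slope in that direction = a·(0.3420) + b·(0.9397) = −0.19561.
Apparent dip = arctan|0.19561| = 11.1° (true dip is 20.9°, so apparent ≤ true as expected).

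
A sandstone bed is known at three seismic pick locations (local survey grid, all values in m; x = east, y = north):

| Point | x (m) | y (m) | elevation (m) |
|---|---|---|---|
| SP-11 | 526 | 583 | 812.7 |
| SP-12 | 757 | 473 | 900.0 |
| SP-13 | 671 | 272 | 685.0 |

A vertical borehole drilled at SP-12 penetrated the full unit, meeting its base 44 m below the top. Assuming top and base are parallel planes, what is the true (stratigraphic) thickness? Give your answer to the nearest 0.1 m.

Two edge vectors: SP-11→SP-12 = (231, -110, 87.3), SP-11→SP-13 = (145, -311, -127.7).
Normal n = (SP-11→SP-12) × (SP-11→SP-13) = (41197.3, 42157.2, -55891).
So ∂z/∂x = −n_x/n_z = 0.73710 and ∂z/∂y = −n_y/n_z = 0.75428.
|∇z| = √(a²+b²) = 1.05463, so dip δ = arctan(1.05463) = 46.52°.
True thickness = vertical thickness × cos δ = 44 × cos 46.52° = 30.3 m.

30.3 m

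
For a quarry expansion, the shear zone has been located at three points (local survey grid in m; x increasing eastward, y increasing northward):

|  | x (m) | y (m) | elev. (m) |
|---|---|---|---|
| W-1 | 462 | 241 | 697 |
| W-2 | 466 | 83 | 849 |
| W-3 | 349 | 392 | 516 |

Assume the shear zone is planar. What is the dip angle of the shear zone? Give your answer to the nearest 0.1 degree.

Let the plane be z = a·x + b·y + c.
W-2−W-1: 4a − 158b = 152;  W-3−W-1: −113a + 151b = −181.
Solving gives a = 0.32730, b = −0.95374.
Gradient magnitude |∇z| = √(a² + b²) = √(0.10713 + 0.90962) = 1.00834.
True dip = arctan(1.00834) = 45.2°, dipping toward NNW (azimuth ≈ 341°).

45.2°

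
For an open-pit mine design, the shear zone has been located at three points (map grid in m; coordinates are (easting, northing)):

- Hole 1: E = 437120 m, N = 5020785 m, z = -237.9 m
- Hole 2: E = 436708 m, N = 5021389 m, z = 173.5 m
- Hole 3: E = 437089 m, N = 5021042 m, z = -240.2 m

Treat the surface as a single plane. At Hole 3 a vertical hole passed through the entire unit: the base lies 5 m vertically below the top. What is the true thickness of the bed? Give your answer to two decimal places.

Two edge vectors: Hole 1→Hole 2 = (-412, 604, 411.4), Hole 1→Hole 3 = (-31, 257, -2.3).
Normal n = (Hole 1→Hole 2) × (Hole 1→Hole 3) = (-107119, -13701, -87160).
So ∂z/∂E = −n_x/n_z = −1.22899 and ∂z/∂N = −n_y/n_z = −0.15719.
|∇z| = √(a²+b²) = 1.23900, so dip δ = arctan(1.23900) = 51.09°.
True thickness = vertical thickness × cos δ = 5 × cos 51.09° = 3.14 m.

3.14 m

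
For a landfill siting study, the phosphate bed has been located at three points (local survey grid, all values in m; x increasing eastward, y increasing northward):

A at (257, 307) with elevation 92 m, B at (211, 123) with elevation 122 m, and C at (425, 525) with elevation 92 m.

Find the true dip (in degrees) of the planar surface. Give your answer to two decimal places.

Let the plane be z = a·x + b·y + c.
B−A: −46a − 184b = 30;  C−A: 168a + 218b = 0.
Solving gives a = 0.31316, b = −0.24133.
Gradient magnitude |∇z| = √(a² + b²) = √(0.09807 + 0.05824) = 0.39536.
True dip = arctan(0.39536) = 21.57°, dipping toward NW (azimuth ≈ 308°).

21.57°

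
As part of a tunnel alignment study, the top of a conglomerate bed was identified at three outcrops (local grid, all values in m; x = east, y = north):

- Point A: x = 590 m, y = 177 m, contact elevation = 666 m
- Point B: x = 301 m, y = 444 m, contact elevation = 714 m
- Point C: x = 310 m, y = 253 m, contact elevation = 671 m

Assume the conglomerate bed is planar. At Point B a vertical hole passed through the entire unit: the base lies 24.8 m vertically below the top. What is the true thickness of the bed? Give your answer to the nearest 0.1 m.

Let the plane be z = a·x + b·y + c.
Point B−Point A: −289a + 267b = 48;  Point C−Point A: −280a + 76b = 5.
Solving gives a = 0.04381, b = 0.22720.
|∇z| = √(a²+b²) = 0.23138, so dip δ = arctan(0.23138) = 13.03°.
True thickness = vertical thickness × cos δ = 24.8 × cos 13.03° = 24.2 m.

24.2 m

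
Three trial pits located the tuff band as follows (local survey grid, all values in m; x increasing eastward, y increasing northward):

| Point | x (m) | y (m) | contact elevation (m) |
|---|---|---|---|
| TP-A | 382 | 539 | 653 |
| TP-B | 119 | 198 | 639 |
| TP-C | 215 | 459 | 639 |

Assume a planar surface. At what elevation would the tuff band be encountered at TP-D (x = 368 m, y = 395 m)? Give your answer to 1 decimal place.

657.0 m

Let the plane be z = a·x + b·y + c.
TP-B−TP-A: −263a − 341b = −14;  TP-C−TP-A: −167a − 80b = −14.
Solving gives a = 0.10176, b = −0.03743.
Then c = 653 − a·382 − b·539 = 634.30.
At (368, 395): z = 37.4 − 14.8 + 634.30 = 657.0 m.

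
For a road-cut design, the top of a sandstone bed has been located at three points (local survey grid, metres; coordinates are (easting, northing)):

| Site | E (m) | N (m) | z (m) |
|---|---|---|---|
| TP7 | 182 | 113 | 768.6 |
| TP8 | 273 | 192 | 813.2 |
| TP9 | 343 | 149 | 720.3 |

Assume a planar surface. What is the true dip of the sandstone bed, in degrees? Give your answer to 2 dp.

Two edge vectors: TP7→TP8 = (91, 79, 44.6), TP7→TP9 = (161, 36, -48.3).
Normal n = (TP7→TP8) × (TP7→TP9) = (-5421.3, 11575.9, -9443).
So ∂z/∂E = −n_x/n_z = −0.57411 and ∂z/∂N = −n_y/n_z = 1.22587.
Gradient magnitude |∇z| = √(a² + b²) = √(0.32960 + 1.50276) = 1.35365.
True dip = arctan(1.35365) = 53.55°, dipping toward SSE (azimuth ≈ 155°).

53.55°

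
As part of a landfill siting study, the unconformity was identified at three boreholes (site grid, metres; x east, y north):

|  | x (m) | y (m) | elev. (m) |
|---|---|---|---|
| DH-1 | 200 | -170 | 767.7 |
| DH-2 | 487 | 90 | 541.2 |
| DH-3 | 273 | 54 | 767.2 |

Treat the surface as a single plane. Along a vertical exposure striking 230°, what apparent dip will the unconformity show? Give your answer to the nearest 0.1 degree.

31.9°

Two edge vectors: DH-1→DH-2 = (287, 260, -226.5), DH-1→DH-3 = (73, 224, -0.5).
Normal n = (DH-1→DH-2) × (DH-1→DH-3) = (50606, -16391, 45308).
So ∂z/∂x = −n_x/n_z = −1.11693 and ∂z/∂y = −n_y/n_z = 0.36177.
Unit vector along 230° is (sin 230°, cos 230°) = (-0.7660, -0.6428).
Slope in that direction = a·(-0.7660) + b·(-0.6428) = 0.62308.
Apparent dip = arctan|0.62308| = 31.9° (true dip is 49.6°, so apparent ≤ true as expected).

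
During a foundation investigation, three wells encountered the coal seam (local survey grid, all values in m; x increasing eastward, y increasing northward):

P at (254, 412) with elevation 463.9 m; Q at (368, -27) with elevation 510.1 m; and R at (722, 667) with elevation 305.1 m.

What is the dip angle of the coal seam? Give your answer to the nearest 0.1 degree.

Let the plane be z = a·x + b·y + c.
Q−P: 114a − 439b = 46.2;  R−P: 468a + 255b = −158.8.
Solving gives a = −0.24702, b = −0.16939.
Gradient magnitude |∇z| = √(a² + b²) = √(0.06102 + 0.02869) = 0.29952.
True dip = arctan(0.29952) = 16.7°, dipping toward NE (azimuth ≈ 056°).

16.7°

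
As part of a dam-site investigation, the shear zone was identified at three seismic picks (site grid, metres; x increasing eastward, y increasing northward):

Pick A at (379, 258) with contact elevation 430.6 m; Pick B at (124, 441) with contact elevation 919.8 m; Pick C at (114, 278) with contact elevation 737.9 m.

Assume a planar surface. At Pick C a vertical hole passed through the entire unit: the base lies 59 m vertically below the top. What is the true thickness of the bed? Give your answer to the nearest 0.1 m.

Let the plane be z = a·x + b·y + c.
Pick B−Pick A: −255a + 183b = 489.2;  Pick C−Pick A: −265a + 20b = 307.3.
Solving gives a = −1.07044, b = 1.18162.
|∇z| = √(a²+b²) = 1.59439, so dip δ = arctan(1.59439) = 57.90°.
True thickness = vertical thickness × cos δ = 59 × cos 57.90° = 31.3 m.

31.3 m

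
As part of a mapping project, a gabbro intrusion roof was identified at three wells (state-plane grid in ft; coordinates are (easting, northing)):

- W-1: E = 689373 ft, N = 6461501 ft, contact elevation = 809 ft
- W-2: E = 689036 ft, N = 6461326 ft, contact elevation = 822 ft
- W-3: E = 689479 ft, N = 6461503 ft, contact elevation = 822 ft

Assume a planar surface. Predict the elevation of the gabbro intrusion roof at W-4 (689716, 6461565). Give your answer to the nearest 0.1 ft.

832.5 ft

Let the plane be z = a·E + b·N + c.
W-2−W-1: −337a − 175b = 13;  W-3−W-1: 106a + 2b = 13.
Solving gives a = 0.128720072, b = −0.322163795.
Then c = 809 − a·689373 − b·6461501 = 1993734.54.
At (689716, 6461565): z = 88780.3 − 2081682.3 + 1993734.54 = 832.5 ft.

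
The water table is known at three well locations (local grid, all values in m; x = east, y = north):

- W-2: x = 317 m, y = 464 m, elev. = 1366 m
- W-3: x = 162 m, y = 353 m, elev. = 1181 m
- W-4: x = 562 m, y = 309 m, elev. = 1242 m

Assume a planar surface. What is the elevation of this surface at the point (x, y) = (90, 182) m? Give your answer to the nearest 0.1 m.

Two edge vectors: W-2→W-3 = (-155, -111, -185), W-2→W-4 = (245, -155, -124).
Normal n = (W-2→W-3) × (W-2→W-4) = (-14911, -64545, 51220).
So ∂z/∂x = −n_x/n_z = 0.29112 and ∂z/∂y = −n_y/n_z = 1.26015.
Intercept c from W-2: 1366 − 92.28 − 584.71 = 689.01.
At (90, 182): z = 26.2 + 229.3 + 689.01 = 944.6 m.

944.6 m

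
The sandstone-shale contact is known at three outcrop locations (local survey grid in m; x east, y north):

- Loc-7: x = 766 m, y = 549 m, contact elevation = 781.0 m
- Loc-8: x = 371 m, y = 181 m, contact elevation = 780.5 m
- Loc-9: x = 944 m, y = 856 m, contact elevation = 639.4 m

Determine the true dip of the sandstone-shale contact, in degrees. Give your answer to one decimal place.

Two edge vectors: Loc-7→Loc-8 = (-395, -368, -0.5), Loc-7→Loc-9 = (178, 307, -141.6).
Normal n = (Loc-7→Loc-8) × (Loc-7→Loc-9) = (52262.3, -56021, -55761).
So ∂z/∂x = −n_x/n_z = 0.93726 and ∂z/∂y = −n_y/n_z = −1.00466.
Gradient magnitude |∇z| = √(a² + b²) = √(0.87845 + 1.00935) = 1.37397.
True dip = arctan(1.37397) = 54.0°, dipping toward NW (azimuth ≈ 317°).

54.0°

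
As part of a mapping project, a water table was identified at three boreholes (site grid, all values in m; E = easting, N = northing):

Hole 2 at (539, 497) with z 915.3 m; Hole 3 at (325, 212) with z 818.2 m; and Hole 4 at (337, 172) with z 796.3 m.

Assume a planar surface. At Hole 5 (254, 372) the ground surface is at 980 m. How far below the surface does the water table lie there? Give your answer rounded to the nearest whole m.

Let the plane be z = a·E + b·N + c.
Hole 3−Hole 2: −214a − 285b = −97.1;  Hole 4−Hole 2: −202a − 325b = −119.
Solving gives a = −0.19679, b = 0.48846.
Then c = 915.3 − a·539 − b·497 = 778.60.
At (254, 372): z_contact = −50.0 + 181.7 + 778.60 = 910.3 m.
Depth below ground = 980 − 910.3 = 70 m.

70 m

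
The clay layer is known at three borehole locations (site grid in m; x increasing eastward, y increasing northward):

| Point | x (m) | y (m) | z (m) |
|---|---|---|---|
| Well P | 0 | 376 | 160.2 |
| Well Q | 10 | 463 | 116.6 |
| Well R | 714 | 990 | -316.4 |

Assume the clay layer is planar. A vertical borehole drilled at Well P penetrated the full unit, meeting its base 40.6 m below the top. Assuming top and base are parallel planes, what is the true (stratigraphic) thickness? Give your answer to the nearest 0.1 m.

Let the plane be z = a·x + b·y + c.
Well Q−Well P: 10a + 87b = −43.6;  Well R−Well P: 714a + 614b = −476.6.
Solving gives a = −0.26249, b = −0.47098.
|∇z| = √(a²+b²) = 0.53919, so dip δ = arctan(0.53919) = 28.33°.
True thickness = vertical thickness × cos δ = 40.6 × cos 28.33° = 35.7 m.

35.7 m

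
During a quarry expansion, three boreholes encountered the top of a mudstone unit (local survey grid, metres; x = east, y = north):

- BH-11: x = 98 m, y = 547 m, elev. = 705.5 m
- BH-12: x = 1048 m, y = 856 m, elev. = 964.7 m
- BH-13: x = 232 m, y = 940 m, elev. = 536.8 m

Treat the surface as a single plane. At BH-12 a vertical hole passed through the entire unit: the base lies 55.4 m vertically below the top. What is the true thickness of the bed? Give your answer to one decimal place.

Two edge vectors: BH-11→BH-12 = (950, 309, 259.2), BH-11→BH-13 = (134, 393, -168.7).
Normal n = (BH-11→BH-12) × (BH-11→BH-13) = (-153993.9, 194997.8, 331944).
So ∂z/∂x = −n_x/n_z = 0.46392 and ∂z/∂y = −n_y/n_z = −0.58744.
|∇z| = √(a²+b²) = 0.74854, so dip δ = arctan(0.74854) = 36.82°.
True thickness = vertical thickness × cos δ = 55.4 × cos 36.82° = 44.4 m.

44.4 m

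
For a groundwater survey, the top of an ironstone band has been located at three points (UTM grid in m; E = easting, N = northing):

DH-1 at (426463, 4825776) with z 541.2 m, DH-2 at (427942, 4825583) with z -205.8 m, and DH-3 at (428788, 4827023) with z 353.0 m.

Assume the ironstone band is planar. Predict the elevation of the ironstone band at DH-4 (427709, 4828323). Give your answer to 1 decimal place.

1635.2 m

Let the plane be z = a·E + b·N + c.
DH-2−DH-1: 1479a − 193b = −747;  DH-3−DH-1: 2325a + 1247b = −188.2.
Solving gives a = −0.422073947, b = 0.636024000.
Then c = 541.2 − a·426463 − b·4825776 = −2888769.23.
At (427709, 4828323): z = −180524.8 + 3070929.3 − 2888769.23 = 1635.2 m.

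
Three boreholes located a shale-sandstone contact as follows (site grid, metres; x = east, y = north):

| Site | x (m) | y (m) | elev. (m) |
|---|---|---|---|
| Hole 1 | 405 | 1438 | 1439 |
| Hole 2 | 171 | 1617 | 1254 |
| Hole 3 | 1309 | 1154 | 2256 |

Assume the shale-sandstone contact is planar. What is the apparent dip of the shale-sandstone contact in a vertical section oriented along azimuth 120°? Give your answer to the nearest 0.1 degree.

Let the plane be z = a·x + b·y + c.
Hole 2−Hole 1: −234a + 179b = −185;  Hole 3−Hole 1: 904a − 284b = 817.
Solving gives a = 0.98262, b = 0.25103.
Unit vector along 120° is (sin 120°, cos 120°) = (0.8660, -0.5000).
Slope in that direction = a·(0.8660) + b·(-0.5000) = 0.72546.
Apparent dip = arctan|0.72546| = 36.0° (true dip is 45.4°, so apparent ≤ true as expected).

36.0°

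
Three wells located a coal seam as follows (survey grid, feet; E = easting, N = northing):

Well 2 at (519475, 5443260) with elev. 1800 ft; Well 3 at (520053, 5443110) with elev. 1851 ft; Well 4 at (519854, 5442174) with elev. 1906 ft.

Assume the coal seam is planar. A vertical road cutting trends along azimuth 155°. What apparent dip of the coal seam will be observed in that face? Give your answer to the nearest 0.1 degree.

5.5°

Let the plane be z = a·E + b·N + c.
Well 3−Well 2: 578a − 150b = 51;  Well 4−Well 2: 379a − 1086b = 106.
Solving gives a = 0.06917, b = −0.07347.
Unit vector along 155° is (sin 155°, cos 155°) = (0.4226, -0.9063).
Slope in that direction = a·(0.4226) + b·(-0.9063) = 0.09582.
Apparent dip = arctan|0.09582| = 5.5° (true dip is 5.8°, so apparent ≤ true as expected).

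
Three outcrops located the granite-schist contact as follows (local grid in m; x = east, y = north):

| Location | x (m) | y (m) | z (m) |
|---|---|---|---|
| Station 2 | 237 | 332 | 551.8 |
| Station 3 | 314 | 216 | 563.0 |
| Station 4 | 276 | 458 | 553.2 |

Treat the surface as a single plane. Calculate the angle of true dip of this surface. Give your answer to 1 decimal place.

6.4°

Two edge vectors: Station 2→Station 3 = (77, -116, 11.2), Station 2→Station 4 = (39, 126, 1.4).
Normal n = (Station 2→Station 3) × (Station 2→Station 4) = (-1573.6, 329, 14226).
So ∂z/∂x = −n_x/n_z = 0.11061 and ∂z/∂y = −n_y/n_z = −0.02313.
Gradient magnitude |∇z| = √(a² + b²) = √(0.01224 + 0.00053) = 0.11301.
True dip = arctan(0.11301) = 6.4°, dipping toward WNW (azimuth ≈ 282°).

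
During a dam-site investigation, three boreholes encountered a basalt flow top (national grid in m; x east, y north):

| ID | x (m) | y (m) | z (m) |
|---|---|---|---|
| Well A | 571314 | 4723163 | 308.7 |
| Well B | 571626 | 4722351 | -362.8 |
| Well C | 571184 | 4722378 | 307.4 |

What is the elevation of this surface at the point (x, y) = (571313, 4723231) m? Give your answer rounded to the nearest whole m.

327 m

Two edge vectors: Well A→Well B = (312, -812, -671.5), Well A→Well C = (-130, -785, -1.3).
Normal n = (Well A→Well B) × (Well A→Well C) = (-526071.9, 87700.6, -350480).
So ∂z/∂x = −n_x/n_z = −1.50100405 and ∂z/∂y = −n_y/n_z = 0.25022997.
Intercept c from Well A: 308.7 + 857544.63 − 1181876.94 = −324023.61.
At (571313, 4723231): z = −857543.1 + 1181894.0 − 324023.61 = 327.2 m.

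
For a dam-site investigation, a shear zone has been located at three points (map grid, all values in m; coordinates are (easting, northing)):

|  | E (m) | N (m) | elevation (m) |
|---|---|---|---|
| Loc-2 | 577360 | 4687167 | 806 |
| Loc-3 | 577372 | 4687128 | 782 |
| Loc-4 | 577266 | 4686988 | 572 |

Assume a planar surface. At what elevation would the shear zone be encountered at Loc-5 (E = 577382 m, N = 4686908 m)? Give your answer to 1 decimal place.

Let the plane be z = a·E + b·N + c.
Loc-3−Loc-2: 12a − 39b = −24;  Loc-4−Loc-2: −94a − 179b = −234.
Solving gives a = 0.830753354, b = 0.871001032.
Then c = 806 − a·577360 − b·4687167 = −4561365.05.
At (577382, 4686908): z = 479662.0 + 4082301.7 − 4561365.05 = 598.7 m.

598.7 m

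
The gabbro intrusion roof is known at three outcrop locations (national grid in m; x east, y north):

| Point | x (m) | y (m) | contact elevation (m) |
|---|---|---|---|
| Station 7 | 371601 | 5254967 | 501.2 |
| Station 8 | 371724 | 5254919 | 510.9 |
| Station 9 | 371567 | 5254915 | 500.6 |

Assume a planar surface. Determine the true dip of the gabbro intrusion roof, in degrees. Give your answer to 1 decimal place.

Two edge vectors: Station 7→Station 8 = (123, -48, 9.7), Station 7→Station 9 = (-34, -52, -0.6).
Normal n = (Station 7→Station 8) × (Station 7→Station 9) = (533.2, -256, -8028).
So ∂z/∂x = −n_x/n_z = 0.06642 and ∂z/∂y = −n_y/n_z = −0.03189.
Gradient magnitude |∇z| = √(a² + b²) = √(0.00441 + 0.00102) = 0.07368.
True dip = arctan(0.07368) = 4.2°, dipping toward WNW (azimuth ≈ 296°).

4.2°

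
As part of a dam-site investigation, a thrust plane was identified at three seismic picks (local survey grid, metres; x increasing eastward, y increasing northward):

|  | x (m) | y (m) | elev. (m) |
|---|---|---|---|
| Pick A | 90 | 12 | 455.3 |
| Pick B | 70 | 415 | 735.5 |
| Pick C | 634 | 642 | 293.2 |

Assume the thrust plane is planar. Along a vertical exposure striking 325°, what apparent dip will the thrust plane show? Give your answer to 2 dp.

Let the plane be z = a·x + b·y + c.
Pick B−Pick A: −20a + 403b = 280.2;  Pick C−Pick A: 544a + 630b = −162.1.
Solving gives a = −1.04322, b = 0.64351.
Unit vector along 325° is (sin 325°, cos 325°) = (-0.5736, 0.8192).
Slope in that direction = a·(-0.5736) + b·(0.8192) = 1.12550.
Apparent dip = arctan|1.12550| = 48.38° (true dip is 50.8°, so apparent ≤ true as expected).

48.38°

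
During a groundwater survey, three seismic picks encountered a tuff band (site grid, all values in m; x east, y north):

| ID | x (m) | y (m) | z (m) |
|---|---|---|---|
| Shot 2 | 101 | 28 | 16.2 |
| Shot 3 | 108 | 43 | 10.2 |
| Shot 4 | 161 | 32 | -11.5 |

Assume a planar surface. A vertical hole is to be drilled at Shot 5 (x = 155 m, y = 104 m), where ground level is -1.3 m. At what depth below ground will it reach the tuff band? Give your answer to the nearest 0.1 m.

21.2 m

Let the plane be z = a·x + b·y + c.
Shot 3−Shot 2: 7a + 15b = −6;  Shot 4−Shot 2: 60a + 4b = −27.7.
Solving gives a = −0.44897, b = −0.19048.
Then c = 16.2 − a·101 − b·28 = 66.88.
At (155, 104): z_contact = −69.59 − 19.81 + 66.88 = -22.52 m.
Depth below ground = -1.3 − (-22.52) = 21.2 m.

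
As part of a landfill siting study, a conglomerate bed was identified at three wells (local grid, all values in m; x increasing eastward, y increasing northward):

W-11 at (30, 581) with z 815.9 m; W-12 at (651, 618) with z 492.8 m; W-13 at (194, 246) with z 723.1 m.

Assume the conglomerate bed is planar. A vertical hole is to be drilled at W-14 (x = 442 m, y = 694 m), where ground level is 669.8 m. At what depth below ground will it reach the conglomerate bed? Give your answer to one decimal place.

66.3 m

Two edge vectors: W-11→W-12 = (621, 37, -323.1), W-11→W-13 = (164, -335, -92.8).
Normal n = (W-11→W-12) × (W-11→W-13) = (-111672.1, 4640.4, -214103).
So ∂z/∂x = −n_x/n_z = −0.52158 and ∂z/∂y = −n_y/n_z = 0.02167.
Intercept c from W-11: 815.9 + 15.65 − 12.59 = 818.96.
At (442, 694): z_contact = −230.54 + 15.04 + 818.96 = 603.46 m.
Depth below ground = 669.8 − 603.46 = 66.3 m.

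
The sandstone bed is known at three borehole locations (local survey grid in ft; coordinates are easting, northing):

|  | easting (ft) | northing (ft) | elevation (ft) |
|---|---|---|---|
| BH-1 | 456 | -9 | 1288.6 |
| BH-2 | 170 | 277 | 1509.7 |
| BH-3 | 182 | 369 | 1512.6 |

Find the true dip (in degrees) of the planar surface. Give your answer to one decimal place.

33.7°

Let the plane be z = a·easting + b·northing + c.
BH-2−BH-1: −286a + 286b = 221.1;  BH-3−BH-1: −274a + 378b = 224.
Solving gives a = −0.65599, b = 0.11709.
Gradient magnitude |∇z| = √(a² + b²) = √(0.43032 + 0.01371) = 0.66636.
True dip = arctan(0.66636) = 33.7°, dipping toward E (azimuth ≈ 100°).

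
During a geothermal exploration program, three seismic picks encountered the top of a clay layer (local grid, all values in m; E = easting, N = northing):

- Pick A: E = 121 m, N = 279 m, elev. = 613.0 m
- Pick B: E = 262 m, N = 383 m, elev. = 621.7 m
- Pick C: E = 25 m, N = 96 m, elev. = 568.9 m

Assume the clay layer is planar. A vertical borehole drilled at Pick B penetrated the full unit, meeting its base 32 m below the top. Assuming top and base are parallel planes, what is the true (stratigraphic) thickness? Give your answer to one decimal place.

29.8 m

Two edge vectors: Pick A→Pick B = (141, 104, 8.7), Pick A→Pick C = (-96, -183, -44.1).
Normal n = (Pick A→Pick B) × (Pick A→Pick C) = (-2994.3, 5382.9, -15819).
So ∂z/∂E = −n_x/n_z = −0.18929 and ∂z/∂N = −n_y/n_z = 0.34028.
|∇z| = √(a²+b²) = 0.38938, so dip δ = arctan(0.38938) = 21.28°.
True thickness = vertical thickness × cos δ = 32 × cos 21.28° = 29.8 m.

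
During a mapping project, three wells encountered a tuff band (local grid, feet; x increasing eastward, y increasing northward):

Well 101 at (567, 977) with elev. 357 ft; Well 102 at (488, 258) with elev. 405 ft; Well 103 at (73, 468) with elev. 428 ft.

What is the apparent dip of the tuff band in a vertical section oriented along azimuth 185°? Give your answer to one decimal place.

3.7°

Let the plane be z = a·x + b·y + c.
Well 102−Well 101: −79a − 719b = 48;  Well 103−Well 101: −494a − 509b = 71.
Solving gives a = −0.08451, b = −0.05747.
Unit vector along 185° is (sin 185°, cos 185°) = (-0.0872, -0.9962).
Slope in that direction = a·(-0.0872) + b·(-0.9962) = 0.06462.
Apparent dip = arctan|0.06462| = 3.7° (true dip is 5.8°, so apparent ≤ true as expected).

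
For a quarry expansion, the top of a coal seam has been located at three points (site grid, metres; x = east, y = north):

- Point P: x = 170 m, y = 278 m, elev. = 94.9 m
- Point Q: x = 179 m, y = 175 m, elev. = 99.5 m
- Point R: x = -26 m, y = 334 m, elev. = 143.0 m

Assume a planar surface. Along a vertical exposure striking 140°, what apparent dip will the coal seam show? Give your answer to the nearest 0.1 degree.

Let the plane be z = a·x + b·y + c.
Point Q−Point P: 9a − 103b = 4.6;  Point R−Point P: −196a + 56b = 48.1.
Solving gives a = −0.26478, b = −0.06780.
Unit vector along 140° is (sin 140°, cos 140°) = (0.6428, -0.7660).
Slope in that direction = a·(0.6428) + b·(-0.7660) = −0.11826.
Apparent dip = arctan|0.11826| = 6.7° (true dip is 15.3°, so apparent ≤ true as expected).

6.7°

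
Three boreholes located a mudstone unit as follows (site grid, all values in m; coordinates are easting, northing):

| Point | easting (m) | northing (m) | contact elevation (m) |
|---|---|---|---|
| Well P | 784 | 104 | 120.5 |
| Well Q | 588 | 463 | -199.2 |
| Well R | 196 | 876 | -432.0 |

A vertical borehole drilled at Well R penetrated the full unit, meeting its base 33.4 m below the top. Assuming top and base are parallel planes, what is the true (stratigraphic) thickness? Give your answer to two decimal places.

Let the plane be z = a·easting + b·northing + c.
Well Q−Well P: −196a + 359b = −319.7;  Well R−Well P: −588a + 772b = −552.5.
Solving gives a = −0.81065, b = −1.33311.
|∇z| = √(a²+b²) = 1.56024, so dip δ = arctan(1.56024) = 57.34°.
True thickness = vertical thickness × cos δ = 33.4 × cos 57.34° = 18.02 m.

18.02 m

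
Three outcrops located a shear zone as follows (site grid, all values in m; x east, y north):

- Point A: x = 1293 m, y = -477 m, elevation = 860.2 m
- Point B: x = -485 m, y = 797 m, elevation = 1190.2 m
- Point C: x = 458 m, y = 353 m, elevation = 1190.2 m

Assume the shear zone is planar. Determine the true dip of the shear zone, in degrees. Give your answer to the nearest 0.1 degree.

Two edge vectors: Point A→Point B = (-1778, 1274, 330), Point A→Point C = (-835, 830, 330).
Normal n = (Point A→Point B) × (Point A→Point C) = (146520, 311190, -411950).
So ∂z/∂x = −n_x/n_z = 0.35567 and ∂z/∂y = −n_y/n_z = 0.75541.
Gradient magnitude |∇z| = √(a² + b²) = √(0.12650 + 0.57064) = 0.83495.
True dip = arctan(0.83495) = 39.9°, dipping toward SSW (azimuth ≈ 205°).

39.9°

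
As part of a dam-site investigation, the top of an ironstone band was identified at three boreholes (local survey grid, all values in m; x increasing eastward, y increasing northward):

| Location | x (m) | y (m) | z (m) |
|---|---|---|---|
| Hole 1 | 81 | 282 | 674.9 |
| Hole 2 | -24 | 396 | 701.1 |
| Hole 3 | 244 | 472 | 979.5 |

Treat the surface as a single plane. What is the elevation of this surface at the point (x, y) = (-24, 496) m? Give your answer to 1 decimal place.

795.2 m

Let the plane be z = a·x + b·y + c.
Hole 2−Hole 1: −105a + 114b = 26.2;  Hole 3−Hole 1: 163a + 190b = 304.6.
Solving gives a = 0.77199, b = 0.94087.
Then c = 674.9 − a·81 − b·282 = 347.04.
At (-24, 496): z = −18.5 + 466.7 + 347.04 = 795.2 m.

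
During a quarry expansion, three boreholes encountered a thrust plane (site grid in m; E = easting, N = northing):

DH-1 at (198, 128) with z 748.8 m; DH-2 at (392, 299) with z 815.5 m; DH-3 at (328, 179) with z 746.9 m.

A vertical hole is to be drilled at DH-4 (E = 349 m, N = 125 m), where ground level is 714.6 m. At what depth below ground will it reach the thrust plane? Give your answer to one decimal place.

Let the plane be z = a·E + b·N + c.
DH-2−DH-1: 194a + 171b = 66.7;  DH-3−DH-1: 130a + 51b = −1.9.
Solving gives a = −0.30209, b = 0.73278.
Then c = 748.8 − a·198 − b·128 = 714.82.
At (349, 125): z_contact = −105.43 + 91.60 + 714.82 = 700.99 m.
Depth below ground = 714.6 − 700.99 = 13.6 m.

13.6 m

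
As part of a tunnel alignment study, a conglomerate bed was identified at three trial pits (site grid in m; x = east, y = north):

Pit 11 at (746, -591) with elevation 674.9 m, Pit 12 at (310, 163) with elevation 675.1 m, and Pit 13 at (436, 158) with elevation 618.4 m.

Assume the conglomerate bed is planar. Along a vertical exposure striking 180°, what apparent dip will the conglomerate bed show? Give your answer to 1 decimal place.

Two edge vectors: Pit 11→Pit 12 = (-436, 754, 0.2), Pit 11→Pit 13 = (-310, 749, -56.5).
Normal n = (Pit 11→Pit 12) × (Pit 11→Pit 13) = (-42750.8, -24696, -92824).
So ∂z/∂x = −n_x/n_z = −0.46056 and ∂z/∂y = −n_y/n_z = −0.26605.
Unit vector along 180° is (sin 180°, cos 180°) = (0.0000, -1.0000).
Slope in that direction = a·(0.0000) + b·(-1.0000) = 0.26605.
Apparent dip = arctan|0.26605| = 14.9° (true dip is 28.0°, so apparent ≤ true as expected).

14.9°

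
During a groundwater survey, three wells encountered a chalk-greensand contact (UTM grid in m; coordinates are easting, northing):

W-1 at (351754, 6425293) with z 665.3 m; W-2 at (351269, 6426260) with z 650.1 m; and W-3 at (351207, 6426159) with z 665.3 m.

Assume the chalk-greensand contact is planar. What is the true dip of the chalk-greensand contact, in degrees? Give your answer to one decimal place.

Let the plane be z = a·easting + b·northing + c.
W-2−W-1: −485a + 967b = −15.2;  W-3−W-1: −547a + 866b = 0.
Solving gives a = −0.12083, b = −0.07632.
Gradient magnitude |∇z| = √(a² + b²) = √(0.01460 + 0.00582) = 0.14292.
True dip = arctan(0.14292) = 8.1°, dipping toward ENE (azimuth ≈ 058°).

8.1°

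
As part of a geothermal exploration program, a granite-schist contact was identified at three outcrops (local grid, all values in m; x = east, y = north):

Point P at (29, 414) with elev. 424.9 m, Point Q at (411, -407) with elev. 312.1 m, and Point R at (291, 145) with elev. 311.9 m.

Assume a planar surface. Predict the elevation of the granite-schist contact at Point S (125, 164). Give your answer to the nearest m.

402 m

Let the plane be z = a·x + b·y + c.
Point Q−Point P: 382a − 821b = −112.8;  Point R−Point P: 262a − 269b = −113.
Solving gives a = −0.55570, b = −0.12117.
Then c = 424.9 − a·29 − b·414 = 491.18.
At (125, 164): z = −69.5 − 19.9 + 491.18 = 401.8 m.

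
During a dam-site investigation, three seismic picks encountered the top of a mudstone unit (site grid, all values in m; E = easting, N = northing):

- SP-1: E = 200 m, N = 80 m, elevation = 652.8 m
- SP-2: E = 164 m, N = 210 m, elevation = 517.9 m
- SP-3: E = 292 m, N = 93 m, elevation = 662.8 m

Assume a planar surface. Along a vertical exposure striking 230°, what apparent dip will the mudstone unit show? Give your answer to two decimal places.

Two edge vectors: SP-1→SP-2 = (-36, 130, -134.9), SP-1→SP-3 = (92, 13, 10).
Normal n = (SP-1→SP-2) × (SP-1→SP-3) = (3053.7, -12050.8, -12428).
So ∂z/∂E = −n_x/n_z = 0.24571 and ∂z/∂N = −n_y/n_z = −0.96965.
Unit vector along 230° is (sin 230°, cos 230°) = (-0.7660, -0.6428).
Slope in that direction = a·(-0.7660) + b·(-0.6428) = 0.43505.
Apparent dip = arctan|0.43505| = 23.51° (true dip is 45.0°, so apparent ≤ true as expected).

23.51°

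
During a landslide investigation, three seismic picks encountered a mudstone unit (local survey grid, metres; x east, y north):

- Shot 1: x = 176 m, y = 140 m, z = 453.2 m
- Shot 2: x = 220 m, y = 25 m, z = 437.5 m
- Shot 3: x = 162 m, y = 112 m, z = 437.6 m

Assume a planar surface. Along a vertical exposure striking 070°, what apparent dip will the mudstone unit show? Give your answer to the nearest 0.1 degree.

Two edge vectors: Shot 1→Shot 2 = (44, -115, -15.7), Shot 1→Shot 3 = (-14, -28, -15.6).
Normal n = (Shot 1→Shot 2) × (Shot 1→Shot 3) = (1354.4, 906.2, -2842).
So ∂z/∂x = −n_x/n_z = 0.47657 and ∂z/∂y = −n_y/n_z = 0.31886.
Unit vector along 070° is (sin 70°, cos 70°) = (0.9397, 0.3420).
Slope in that direction = a·(0.9397) + b·(0.3420) = 0.55688.
Apparent dip = arctan|0.55688| = 29.1° (true dip is 29.8°, so apparent ≤ true as expected).

29.1°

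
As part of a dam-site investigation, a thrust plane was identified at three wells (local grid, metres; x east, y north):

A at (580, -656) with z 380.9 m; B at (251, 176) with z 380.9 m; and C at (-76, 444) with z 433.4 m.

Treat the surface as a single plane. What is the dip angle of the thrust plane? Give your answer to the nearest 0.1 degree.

Two edge vectors: A→B = (-329, 832, 0), A→C = (-656, 1100, 52.5).
Normal n = (A→B) × (A→C) = (43680, 17272.5, 183892).
So ∂z/∂x = −n_x/n_z = −0.23753 and ∂z/∂y = −n_y/n_z = −0.09393.
Gradient magnitude |∇z| = √(a² + b²) = √(0.05642 + 0.00882) = 0.25543.
True dip = arctan(0.25543) = 14.3°, dipping toward ENE (azimuth ≈ 068°).

14.3°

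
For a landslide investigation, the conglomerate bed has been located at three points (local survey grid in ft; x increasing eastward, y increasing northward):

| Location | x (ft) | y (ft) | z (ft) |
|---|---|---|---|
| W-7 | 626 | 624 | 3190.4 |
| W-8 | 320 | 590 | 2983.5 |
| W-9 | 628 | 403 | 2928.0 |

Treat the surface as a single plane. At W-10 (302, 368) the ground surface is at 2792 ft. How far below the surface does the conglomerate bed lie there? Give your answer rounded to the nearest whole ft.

83 ft

Let the plane be z = a·x + b·y + c.
W-8−W-7: −306a − 34b = −206.9;  W-9−W-7: 2a − 221b = −262.4.
Solving gives a = 0.54367, b = 1.19225.
Then c = 3190.4 − a·626 − b·624 = 2106.10.
At (302, 368): z_contact = 164.2 + 438.7 + 2106.10 = 2709.0 ft.
Depth below ground = 2792 − 2709.0 = 83 ft.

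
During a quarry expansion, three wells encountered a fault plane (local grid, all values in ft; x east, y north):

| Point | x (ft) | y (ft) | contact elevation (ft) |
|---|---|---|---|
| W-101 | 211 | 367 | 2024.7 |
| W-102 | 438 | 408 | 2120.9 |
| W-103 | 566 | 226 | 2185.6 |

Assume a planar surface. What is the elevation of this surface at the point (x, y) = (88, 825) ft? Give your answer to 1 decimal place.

Two edge vectors: W-101→W-102 = (227, 41, 96.2), W-101→W-103 = (355, -141, 160.9).
Normal n = (W-101→W-102) × (W-101→W-103) = (20161.1, -2373.3, -46562).
So ∂z/∂x = −n_x/n_z = 0.43299 and ∂z/∂y = −n_y/n_z = −0.05097.
Intercept c from W-101: 2024.7 − 91.36 + 18.71 = 1952.04.
At (88, 825): z = 38.1 − 42.1 + 1952.04 = 1948.1 ft.

1948.1 ft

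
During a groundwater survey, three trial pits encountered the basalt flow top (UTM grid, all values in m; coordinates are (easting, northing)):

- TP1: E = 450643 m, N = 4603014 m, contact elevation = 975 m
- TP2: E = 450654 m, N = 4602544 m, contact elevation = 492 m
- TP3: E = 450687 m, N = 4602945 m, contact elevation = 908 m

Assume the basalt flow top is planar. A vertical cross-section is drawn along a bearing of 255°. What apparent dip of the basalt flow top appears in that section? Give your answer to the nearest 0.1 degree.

19.6°

Let the plane be z = a·E + b·N + c.
TP2−TP1: 11a − 470b = −483;  TP3−TP1: 44a − 69b = −67.
Solving gives a = 0.09221, b = 1.02982.
Unit vector along 255° is (sin 255°, cos 255°) = (-0.9659, -0.2588).
Slope in that direction = a·(-0.9659) + b·(-0.2588) = −0.35561.
Apparent dip = arctan|0.35561| = 19.6° (true dip is 46.0°, so apparent ≤ true as expected).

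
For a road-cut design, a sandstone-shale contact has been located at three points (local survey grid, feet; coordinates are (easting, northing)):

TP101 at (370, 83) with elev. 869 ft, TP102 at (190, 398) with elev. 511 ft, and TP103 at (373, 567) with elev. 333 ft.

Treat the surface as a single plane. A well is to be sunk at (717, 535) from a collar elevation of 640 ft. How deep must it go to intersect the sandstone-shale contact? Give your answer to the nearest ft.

254 ft

Two edge vectors: TP101→TP102 = (-180, 315, -358), TP101→TP103 = (3, 484, -536).
Normal n = (TP101→TP102) × (TP101→TP103) = (4432, -97554, -88065).
So ∂z/∂E = −n_x/n_z = 0.05033 and ∂z/∂N = −n_y/n_z = −1.10775.
Intercept c from TP101: 869 − 18.62 + 91.94 = 942.32.
At (717, 535): z_contact = 36.1 − 592.6 + 942.32 = 385.8 ft.
Depth below ground = 640 − 385.8 = 254 ft.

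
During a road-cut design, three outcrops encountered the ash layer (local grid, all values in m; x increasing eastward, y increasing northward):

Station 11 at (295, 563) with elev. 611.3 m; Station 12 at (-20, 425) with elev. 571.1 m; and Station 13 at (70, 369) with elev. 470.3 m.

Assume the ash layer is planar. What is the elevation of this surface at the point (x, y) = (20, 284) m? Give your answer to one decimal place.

389.7 m

Two edge vectors: Station 11→Station 12 = (-315, -138, -40.2), Station 11→Station 13 = (-225, -194, -141).
Normal n = (Station 11→Station 12) × (Station 11→Station 13) = (11659.2, -35370, 30060).
So ∂z/∂x = −n_x/n_z = −0.38786 and ∂z/∂y = −n_y/n_z = 1.17665.
Intercept c from Station 11: 611.3 + 114.42 − 662.45 = 63.27.
At (20, 284): z = −7.8 + 334.2 + 63.27 = 389.7 m.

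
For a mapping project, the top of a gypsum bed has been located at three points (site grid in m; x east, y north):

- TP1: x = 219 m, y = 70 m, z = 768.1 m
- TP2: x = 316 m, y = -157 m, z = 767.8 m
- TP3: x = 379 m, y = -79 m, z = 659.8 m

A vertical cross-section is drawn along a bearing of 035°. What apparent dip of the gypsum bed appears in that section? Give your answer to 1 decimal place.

Let the plane be z = a·x + b·y + c.
TP2−TP1: 97a − 227b = −0.3;  TP3−TP1: 160a − 149b = −108.3.
Solving gives a = −1.12221, b = −0.47821.
Unit vector along 035° is (sin 35°, cos 35°) = (0.5736, 0.8192).
Slope in that direction = a·(0.5736) + b·(0.8192) = −1.03540.
Apparent dip = arctan|1.03540| = 46.0° (true dip is 50.7°, so apparent ≤ true as expected).

46.0°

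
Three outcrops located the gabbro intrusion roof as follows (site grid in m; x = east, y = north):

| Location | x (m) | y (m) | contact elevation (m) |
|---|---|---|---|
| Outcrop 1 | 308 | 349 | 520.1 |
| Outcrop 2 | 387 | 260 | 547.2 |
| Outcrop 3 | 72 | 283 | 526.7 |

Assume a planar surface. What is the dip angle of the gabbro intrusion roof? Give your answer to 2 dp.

14.99°

Two edge vectors: Outcrop 1→Outcrop 2 = (79, -89, 27.1), Outcrop 1→Outcrop 3 = (-236, -66, 6.6).
Normal n = (Outcrop 1→Outcrop 2) × (Outcrop 1→Outcrop 3) = (1201.2, -6917, -26218).
So ∂z/∂x = −n_x/n_z = 0.04582 and ∂z/∂y = −n_y/n_z = −0.26383.
Gradient magnitude |∇z| = √(a² + b²) = √(0.00210 + 0.06960) = 0.26777.
True dip = arctan(0.26777) = 14.99°, dipping toward N (azimuth ≈ 350°).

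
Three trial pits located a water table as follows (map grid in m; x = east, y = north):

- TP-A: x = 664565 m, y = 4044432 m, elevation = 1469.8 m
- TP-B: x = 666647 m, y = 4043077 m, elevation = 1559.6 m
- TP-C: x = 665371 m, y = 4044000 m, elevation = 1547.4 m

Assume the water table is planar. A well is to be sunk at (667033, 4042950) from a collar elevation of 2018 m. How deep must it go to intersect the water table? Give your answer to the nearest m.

384 m

Two edge vectors: TP-A→TP-B = (2082, -1355, 89.8), TP-A→TP-C = (806, -432, 77.6).
Normal n = (TP-A→TP-B) × (TP-A→TP-C) = (-66354.4, -89184.4, 192706).
So ∂z/∂x = −n_x/n_z = 0.34432970 and ∂z/∂y = −n_y/n_z = 0.46280033.
Intercept c from TP-A: 1469.8 − 228829.47 − 1871764.46 = −2099124.13.
At (667033, 4042950): z_contact = 229679.3 + 1871078.6 − 2099124.13 = 1633.7 m.
Depth below ground = 2018 − 1633.7 = 384 m.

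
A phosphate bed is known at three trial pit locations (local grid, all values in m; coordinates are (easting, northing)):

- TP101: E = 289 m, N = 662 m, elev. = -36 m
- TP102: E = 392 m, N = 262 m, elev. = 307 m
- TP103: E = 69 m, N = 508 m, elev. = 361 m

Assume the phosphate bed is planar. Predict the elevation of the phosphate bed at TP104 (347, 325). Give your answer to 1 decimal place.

282.3 m

Two edge vectors: TP101→TP102 = (103, -400, 343), TP101→TP103 = (-220, -154, 397).
Normal n = (TP101→TP102) × (TP101→TP103) = (-105978, -116351, -103862).
So ∂z/∂E = −n_x/n_z = −1.02037 and ∂z/∂N = −n_y/n_z = −1.12025.
Intercept c from TP101: -36 + 294.89 + 741.60 = 1000.49.
At (347, 325): z = −354.1 − 364.1 + 1000.49 = 282.3 m.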